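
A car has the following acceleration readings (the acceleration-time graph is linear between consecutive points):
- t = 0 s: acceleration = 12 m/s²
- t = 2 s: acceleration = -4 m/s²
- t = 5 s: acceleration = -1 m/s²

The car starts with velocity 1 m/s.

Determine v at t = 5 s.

Δv equals the area under the a-t graph; then v = v₀ + Δv.
0–2 s: ½(12 + -4)(2) = 8 m/s
2–5 s: ½(-4 + -1)(3) = -7.5 m/s
Δv = 0.5 m/s, so v(5) = 1 + (0.5) = 1.5 m/s.

1.5 m/s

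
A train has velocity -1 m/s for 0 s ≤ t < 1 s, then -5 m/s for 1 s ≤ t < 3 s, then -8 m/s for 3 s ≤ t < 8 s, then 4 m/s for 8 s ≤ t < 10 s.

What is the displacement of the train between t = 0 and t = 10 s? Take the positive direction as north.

Net displacement equals the area under the velocity-time graph (areas below the axis count negative).
0–1 s: -1 × 1 = -1 m
1–3 s: -5 × 2 = -10 m
3–8 s: -8 × 5 = -40 m
8–10 s: 4 × 2 = 8 m
Net displacement = -43 m

-43 m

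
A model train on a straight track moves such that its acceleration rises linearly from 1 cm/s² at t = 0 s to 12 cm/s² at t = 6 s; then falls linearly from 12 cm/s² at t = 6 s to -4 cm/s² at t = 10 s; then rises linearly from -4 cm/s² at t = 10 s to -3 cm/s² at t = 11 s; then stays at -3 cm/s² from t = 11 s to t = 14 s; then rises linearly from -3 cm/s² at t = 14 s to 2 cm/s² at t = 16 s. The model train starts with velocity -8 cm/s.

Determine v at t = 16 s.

33.5 cm/s

Δv equals the area under the a-t graph; then v = v₀ + Δv.
0–6 s: ½(1 + 12)(6) = 39 cm/s
6–10 s: ½(12 + -4)(4) = 16 cm/s
10–11 s: ½(-4 + -3)(1) = -3.5 cm/s
11–14 s: -3 × 3 = -9 cm/s
14–16 s: ½(-3 + 2)(2) = -1 cm/s
Δv = 41.5 cm/s, so v(16) = -8 + (41.5) = 33.5 cm/s.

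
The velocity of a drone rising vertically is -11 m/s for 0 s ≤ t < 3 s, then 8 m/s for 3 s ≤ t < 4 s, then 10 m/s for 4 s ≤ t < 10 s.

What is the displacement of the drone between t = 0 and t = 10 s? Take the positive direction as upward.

Displacement is the signed area under the v-t curve.
0–3 s: -11 × 3 = -33 m
3–4 s: 8 × 1 = 8 m
4–10 s: 10 × 6 = 60 m
Net displacement = 35 m

35 m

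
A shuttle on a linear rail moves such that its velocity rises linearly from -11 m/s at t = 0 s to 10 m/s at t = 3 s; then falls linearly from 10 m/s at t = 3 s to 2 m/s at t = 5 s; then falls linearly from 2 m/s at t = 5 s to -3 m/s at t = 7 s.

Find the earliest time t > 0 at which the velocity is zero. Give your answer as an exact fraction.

t = 11/7 s

v changes sign on 0–3 s (from -11 to 10); the graph is linear there, so v = 0 at t = 0 + (11)·(3 − 0)/(10 − -11) = 11/7 s.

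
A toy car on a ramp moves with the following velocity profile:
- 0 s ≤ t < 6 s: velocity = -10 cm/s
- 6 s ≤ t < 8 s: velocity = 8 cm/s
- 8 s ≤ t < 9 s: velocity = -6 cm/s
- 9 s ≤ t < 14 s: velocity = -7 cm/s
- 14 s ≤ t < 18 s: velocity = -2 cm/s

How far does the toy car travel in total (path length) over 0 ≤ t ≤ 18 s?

125 cm

Distance (not displacement) is the total path length: add the absolute areas under v-t.
0–6 s: |-10| × 6 = 60 cm
6–8 s: |8| × 2 = 16 cm
8–9 s: |-6| × 1 = 6 cm
9–14 s: |-7| × 5 = 35 cm
14–18 s: |-2| × 4 = 8 cm
Total distance = 125 cm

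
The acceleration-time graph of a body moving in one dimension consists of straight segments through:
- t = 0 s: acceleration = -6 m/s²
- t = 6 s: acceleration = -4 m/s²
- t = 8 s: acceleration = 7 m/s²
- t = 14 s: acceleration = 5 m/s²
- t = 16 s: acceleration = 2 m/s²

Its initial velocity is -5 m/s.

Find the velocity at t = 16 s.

Δv equals the area under the a-t graph; then v = v₀ + Δv.
0–6 s: ½(-6 + -4)(6) = -30 m/s
6–8 s: ½(-4 + 7)(2) = 3 m/s
8–14 s: ½(7 + 5)(6) = 36 m/s
14–16 s: ½(5 + 2)(2) = 7 m/s
Δv = 16 m/s, so v(16) = -5 + (16) = 11 m/s.

11 m/s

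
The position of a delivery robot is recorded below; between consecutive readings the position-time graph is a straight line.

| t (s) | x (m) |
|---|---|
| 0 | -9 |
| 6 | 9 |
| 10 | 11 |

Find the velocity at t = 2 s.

Velocity is the slope of the x-t graph on 0–6 s: (9 − -9)/(6 − 0) = 3 m/s.

3 m/s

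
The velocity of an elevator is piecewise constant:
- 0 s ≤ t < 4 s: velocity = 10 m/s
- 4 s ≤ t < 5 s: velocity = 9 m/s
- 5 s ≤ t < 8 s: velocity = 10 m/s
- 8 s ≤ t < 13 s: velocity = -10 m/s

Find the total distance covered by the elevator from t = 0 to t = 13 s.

Total distance travelled is ∫|v| dt — sum the magnitudes of each area piece.
0–4 s: |10| × 4 = 40 m
4–5 s: |9| × 1 = 9 m
5–8 s: |10| × 3 = 30 m
8–13 s: |-10| × 5 = 50 m
Total distance = 129 m

129 m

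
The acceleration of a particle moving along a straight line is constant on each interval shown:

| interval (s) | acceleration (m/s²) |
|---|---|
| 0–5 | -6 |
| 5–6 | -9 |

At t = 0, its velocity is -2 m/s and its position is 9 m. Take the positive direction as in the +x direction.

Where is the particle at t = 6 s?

On each constant-a segment, Δv = aΔt and Δx = v₀Δt + ½aΔt²; chain segment to segment.
0–5 s: v starts -2 m/s; Δx = -2·5 + ½·-6·5² = -85 m; v ends -32 m/s.
5–6 s: v starts -32 m/s; Δx = -32·1 + ½·-9·1² = -36.5 m; v ends -41 m/s.
x(6) = 9 + Σ Δx = -112.5 m.

-112.5 m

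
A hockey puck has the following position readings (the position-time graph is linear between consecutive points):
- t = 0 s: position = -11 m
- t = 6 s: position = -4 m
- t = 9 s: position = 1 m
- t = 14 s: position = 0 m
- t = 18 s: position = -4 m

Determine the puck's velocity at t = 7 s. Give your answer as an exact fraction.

5/3 m/s

Velocity is the slope of the x-t graph on 6–9 s: (1 − -4)/(9 − 6) = 5/3 m/s.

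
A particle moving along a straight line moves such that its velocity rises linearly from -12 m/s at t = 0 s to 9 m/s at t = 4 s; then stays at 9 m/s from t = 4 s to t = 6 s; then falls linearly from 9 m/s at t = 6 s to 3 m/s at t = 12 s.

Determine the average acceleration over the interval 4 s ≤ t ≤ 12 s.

Average acceleration = Δv/Δt = (3 − 9)/(12 − 4) = -0.75 m/s².

-0.75 m/s²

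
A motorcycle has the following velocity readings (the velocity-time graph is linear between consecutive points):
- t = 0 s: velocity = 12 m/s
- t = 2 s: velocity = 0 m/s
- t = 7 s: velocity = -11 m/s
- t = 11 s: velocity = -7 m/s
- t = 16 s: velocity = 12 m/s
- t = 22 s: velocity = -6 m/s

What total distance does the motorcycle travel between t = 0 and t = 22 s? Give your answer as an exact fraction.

Total distance travelled is ∫|v| dt — sum the magnitudes of each area piece.
0–2 s: |½(12 + 0)(2)| = 12 m
2–7 s: |½(0 + -11)(5)| = 27.5 m
7–11 s: |½(-11 + -7)(4)| = 36 m
11–16 s: v = 0 at t = 244/19 s; triangle areas 245/38 + 360/19 = 965/38 m
16–22 s: v = 0 at t = 20 s; triangle areas 24 + 6 = 30 m
Total distance = 2487/19 m

2487/19 m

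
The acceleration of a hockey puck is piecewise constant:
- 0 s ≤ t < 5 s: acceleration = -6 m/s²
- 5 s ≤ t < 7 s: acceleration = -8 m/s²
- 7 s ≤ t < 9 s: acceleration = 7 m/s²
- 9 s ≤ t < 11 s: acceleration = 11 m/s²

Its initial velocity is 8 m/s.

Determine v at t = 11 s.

Δv equals the area under the a-t graph; then v = v₀ + Δv.
0–5 s: -6 × 5 = -30 m/s
5–7 s: -8 × 2 = -16 m/s
7–9 s: 7 × 2 = 14 m/s
9–11 s: 11 × 2 = 22 m/s
Δv = -10 m/s, so v(11) = 8 + (-10) = -2 m/s.

-2 m/s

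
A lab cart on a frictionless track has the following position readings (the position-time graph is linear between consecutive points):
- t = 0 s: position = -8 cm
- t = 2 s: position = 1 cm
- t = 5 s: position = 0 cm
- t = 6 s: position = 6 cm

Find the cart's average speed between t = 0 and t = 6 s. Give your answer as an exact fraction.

Average speed = (total path length)/(elapsed time); on a piecewise-linear x-t graph the path length is Σ|Δx|.
0–2 s: |Δx| = |1 − -8| = 9 cm
2–5 s: |Δx| = |0 − 1| = 1 cm
5–6 s: |Δx| = |6 − 0| = 6 cm
Total path = 16 cm; average speed = 16/6 = 8/3 cm/s.

8/3 cm/s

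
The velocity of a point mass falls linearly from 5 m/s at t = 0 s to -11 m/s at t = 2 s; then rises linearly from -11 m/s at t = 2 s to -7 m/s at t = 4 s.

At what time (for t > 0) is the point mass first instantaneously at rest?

t = 0.625 s

v changes sign on 0–2 s (from 5 to -11); the graph is linear there, so v = 0 at t = 0 + (-5)·(2 − 0)/(-11 − 5) = 0.625 s.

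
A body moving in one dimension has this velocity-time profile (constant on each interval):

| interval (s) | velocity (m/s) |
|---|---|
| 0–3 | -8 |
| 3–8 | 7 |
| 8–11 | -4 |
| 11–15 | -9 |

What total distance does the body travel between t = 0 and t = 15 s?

Total distance travelled is ∫|v| dt — sum the magnitudes of each area piece.
0–3 s: |-8| × 3 = 24 m
3–8 s: |7| × 5 = 35 m
8–11 s: |-4| × 3 = 12 m
11–15 s: |-9| × 4 = 36 m
Total distance = 107 m

107 m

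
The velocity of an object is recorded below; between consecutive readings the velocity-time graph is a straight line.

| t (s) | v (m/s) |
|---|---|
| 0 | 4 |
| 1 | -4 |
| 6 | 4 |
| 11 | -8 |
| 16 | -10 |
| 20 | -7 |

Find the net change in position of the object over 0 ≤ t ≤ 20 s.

Net displacement equals the area under the velocity-time graph (areas below the axis count negative).
0–1 s: ½(4 + -4)(1) = 0 m
1–6 s: ½(-4 + 4)(5) = 0 m
6–11 s: ½(4 + -8)(5) = -10 m
11–16 s: ½(-8 + -10)(5) = -45 m
16–20 s: ½(-10 + -7)(4) = -34 m
Net displacement = -89 m

-89 m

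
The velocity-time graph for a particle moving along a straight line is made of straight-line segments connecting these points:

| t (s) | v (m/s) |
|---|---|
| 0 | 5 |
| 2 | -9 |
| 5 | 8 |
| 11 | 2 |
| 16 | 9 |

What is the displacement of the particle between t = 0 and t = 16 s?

Net displacement equals the area under the velocity-time graph (areas below the axis count negative).
0–2 s: ½(5 + -9)(2) = -4 m
2–5 s: ½(-9 + 8)(3) = -1.5 m
5–11 s: ½(8 + 2)(6) = 30 m
11–16 s: ½(2 + 9)(5) = 27.5 m
Net displacement = 52 m

52 m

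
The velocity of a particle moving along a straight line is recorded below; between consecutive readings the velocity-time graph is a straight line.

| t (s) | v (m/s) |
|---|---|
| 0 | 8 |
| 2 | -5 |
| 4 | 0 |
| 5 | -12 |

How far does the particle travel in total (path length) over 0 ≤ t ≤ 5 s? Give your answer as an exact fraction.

232/13 m

Total distance travelled is ∫|v| dt — sum the magnitudes of each area piece.
0–2 s: v = 0 at t = 16/13 s; triangle areas 64/13 + 25/13 = 89/13 m
2–4 s: |½(-5 + 0)(2)| = 5 m
4–5 s: |½(0 + -12)(1)| = 6 m
Total distance = 232/13 m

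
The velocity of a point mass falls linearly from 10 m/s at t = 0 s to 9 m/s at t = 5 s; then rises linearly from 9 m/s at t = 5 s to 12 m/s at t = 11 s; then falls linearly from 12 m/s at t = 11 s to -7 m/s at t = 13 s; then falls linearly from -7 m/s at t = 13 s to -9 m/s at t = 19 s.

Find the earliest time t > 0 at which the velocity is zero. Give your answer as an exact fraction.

t = 233/19 s

v changes sign on 11–13 s (from 12 to -7); the graph is linear there, so v = 0 at t = 11 + (-12)·(13 − 11)/(-7 − 12) = 233/19 s.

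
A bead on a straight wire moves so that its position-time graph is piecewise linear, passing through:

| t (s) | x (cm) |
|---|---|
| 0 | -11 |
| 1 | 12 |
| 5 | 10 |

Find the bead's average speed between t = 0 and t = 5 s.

5 cm/s

Average speed = (total path length)/(elapsed time); on a piecewise-linear x-t graph the path length is Σ|Δx|.
0–1 s: |Δx| = |12 − -11| = 23 cm
1–5 s: |Δx| = |10 − 12| = 2 cm
Total path = 25 cm; average speed = 25/5 = 5 cm/s.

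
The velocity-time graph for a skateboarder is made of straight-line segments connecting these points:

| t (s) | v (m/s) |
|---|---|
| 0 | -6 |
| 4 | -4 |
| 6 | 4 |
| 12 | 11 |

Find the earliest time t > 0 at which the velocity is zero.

v changes sign on 4–6 s (from -4 to 4); the graph is linear there, so v = 0 at t = 4 + (4)·(6 − 4)/(4 − -4) = 5 s.

t = 5 s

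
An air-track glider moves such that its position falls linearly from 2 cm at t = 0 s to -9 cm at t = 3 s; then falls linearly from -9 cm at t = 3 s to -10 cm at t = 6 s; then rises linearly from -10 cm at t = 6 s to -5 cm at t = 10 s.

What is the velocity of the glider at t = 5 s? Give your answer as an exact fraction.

-1/3 cm/s

Velocity is the slope of the x-t graph on 3–6 s: (-10 − -9)/(6 − 3) = -1/3 cm/s.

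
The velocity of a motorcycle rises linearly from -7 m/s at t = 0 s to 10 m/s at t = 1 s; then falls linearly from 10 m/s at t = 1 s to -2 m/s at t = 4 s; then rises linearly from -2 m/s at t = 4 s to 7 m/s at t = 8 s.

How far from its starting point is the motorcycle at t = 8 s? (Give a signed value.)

23.5 m

Net displacement equals the area under the velocity-time graph (areas below the axis count negative).
0–1 s: ½(-7 + 10)(1) = 1.5 m
1–4 s: ½(10 + -2)(3) = 12 m
4–8 s: ½(-2 + 7)(4) = 10 m
Net displacement = 23.5 m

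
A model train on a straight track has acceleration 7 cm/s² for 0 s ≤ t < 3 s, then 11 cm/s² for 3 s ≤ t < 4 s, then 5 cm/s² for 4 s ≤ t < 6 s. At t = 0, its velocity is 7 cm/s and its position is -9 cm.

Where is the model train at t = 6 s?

165 cm

On each constant-a segment, Δv = aΔt and Δx = v₀Δt + ½aΔt²; chain segment to segment.
0–3 s: v starts 7 cm/s; Δx = 7·3 + ½·7·3² = 52.5 cm; v ends 28 cm/s.
3–4 s: v starts 28 cm/s; Δx = 28·1 + ½·11·1² = 33.5 cm; v ends 39 cm/s.
4–6 s: v starts 39 cm/s; Δx = 39·2 + ½·5·2² = 88 cm; v ends 49 cm/s.
x(6) = -9 + Σ Δx = 165 cm.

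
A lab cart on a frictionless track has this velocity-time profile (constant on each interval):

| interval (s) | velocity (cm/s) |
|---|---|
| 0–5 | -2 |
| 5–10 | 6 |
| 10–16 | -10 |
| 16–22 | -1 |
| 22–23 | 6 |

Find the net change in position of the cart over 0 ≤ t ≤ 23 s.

-40 cm

Net displacement equals the area under the velocity-time graph (areas below the axis count negative).
0–5 s: -2 × 5 = -10 cm
5–10 s: 6 × 5 = 30 cm
10–16 s: -10 × 6 = -60 cm
16–22 s: -1 × 6 = -6 cm
22–23 s: 6 × 1 = 6 cm
Net displacement = -40 cm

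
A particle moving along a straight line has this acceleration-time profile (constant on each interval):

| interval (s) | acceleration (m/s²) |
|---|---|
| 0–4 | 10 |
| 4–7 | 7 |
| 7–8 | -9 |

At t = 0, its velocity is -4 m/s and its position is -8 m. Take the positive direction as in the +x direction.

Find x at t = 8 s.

On each constant-a segment, Δv = aΔt and Δx = v₀Δt + ½aΔt²; chain segment to segment.
0–4 s: v starts -4 m/s; Δx = -4·4 + ½·10·4² = 64 m; v ends 36 m/s.
4–7 s: v starts 36 m/s; Δx = 36·3 + ½·7·3² = 139.5 m; v ends 57 m/s.
7–8 s: v starts 57 m/s; Δx = 57·1 + ½·-9·1² = 52.5 m; v ends 48 m/s.
x(8) = -8 + Σ Δx = 248 m.

248 m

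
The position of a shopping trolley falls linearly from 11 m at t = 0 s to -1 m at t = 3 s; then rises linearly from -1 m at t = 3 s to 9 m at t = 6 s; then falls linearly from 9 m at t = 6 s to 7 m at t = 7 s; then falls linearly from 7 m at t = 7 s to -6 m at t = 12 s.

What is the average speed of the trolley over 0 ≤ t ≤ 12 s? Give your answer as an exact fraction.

Average speed = (total path length)/(elapsed time); on a piecewise-linear x-t graph the path length is Σ|Δx|.
0–3 s: |Δx| = |-1 − 11| = 12 m
3–6 s: |Δx| = |9 − -1| = 10 m
6–7 s: |Δx| = |7 − 9| = 2 m
7–12 s: |Δx| = |-6 − 7| = 13 m
Total path = 37 m; average speed = 37/12 = 37/12 m/s.

37/12 m/s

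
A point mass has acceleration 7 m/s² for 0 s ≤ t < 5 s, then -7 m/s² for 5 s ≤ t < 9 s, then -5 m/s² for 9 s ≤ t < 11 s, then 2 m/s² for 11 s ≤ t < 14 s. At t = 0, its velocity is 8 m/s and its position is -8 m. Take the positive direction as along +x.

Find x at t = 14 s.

On each constant-a segment, Δv = aΔt and Δx = v₀Δt + ½aΔt²; chain segment to segment.
0–5 s: v starts 8 m/s; Δx = 8·5 + ½·7·5² = 127.5 m; v ends 43 m/s.
5–9 s: v starts 43 m/s; Δx = 43·4 + ½·-7·4² = 116 m; v ends 15 m/s.
9–11 s: v starts 15 m/s; Δx = 15·2 + ½·-5·2² = 20 m; v ends 5 m/s.
11–14 s: v starts 5 m/s; Δx = 5·3 + ½·2·3² = 24 m; v ends 11 m/s.
x(14) = -8 + Σ Δx = 279.5 m.

279.5 m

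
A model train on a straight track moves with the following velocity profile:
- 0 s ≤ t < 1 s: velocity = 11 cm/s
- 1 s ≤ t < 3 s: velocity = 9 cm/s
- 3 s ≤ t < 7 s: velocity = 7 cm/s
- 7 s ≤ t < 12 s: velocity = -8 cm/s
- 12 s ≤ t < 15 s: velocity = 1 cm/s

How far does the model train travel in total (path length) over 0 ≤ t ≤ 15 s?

100 cm

Total distance travelled is ∫|v| dt — sum the magnitudes of each area piece.
0–1 s: |11| × 1 = 11 cm
1–3 s: |9| × 2 = 18 cm
3–7 s: |7| × 4 = 28 cm
7–12 s: |-8| × 5 = 40 cm
12–15 s: |1| × 3 = 3 cm
Total distance = 100 cm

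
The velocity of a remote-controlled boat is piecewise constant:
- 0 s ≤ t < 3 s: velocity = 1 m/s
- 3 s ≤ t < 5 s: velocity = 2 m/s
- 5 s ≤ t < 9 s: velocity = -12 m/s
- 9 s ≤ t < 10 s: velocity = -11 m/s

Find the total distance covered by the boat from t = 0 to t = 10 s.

66 m

Distance (not displacement) is the total path length: add the absolute areas under v-t.
0–3 s: |1| × 3 = 3 m
3–5 s: |2| × 2 = 4 m
5–9 s: |-12| × 4 = 48 m
9–10 s: |-11| × 1 = 11 m
Total distance = 66 m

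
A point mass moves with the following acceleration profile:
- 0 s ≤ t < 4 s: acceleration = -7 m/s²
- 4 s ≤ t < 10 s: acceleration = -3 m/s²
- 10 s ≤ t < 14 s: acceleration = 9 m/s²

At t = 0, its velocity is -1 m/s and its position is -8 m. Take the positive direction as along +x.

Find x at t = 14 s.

-412 m

On each constant-a segment, Δv = aΔt and Δx = v₀Δt + ½aΔt²; chain segment to segment.
0–4 s: v starts -1 m/s; Δx = -1·4 + ½·-7·4² = -60 m; v ends -29 m/s.
4–10 s: v starts -29 m/s; Δx = -29·6 + ½·-3·6² = -228 m; v ends -47 m/s.
10–14 s: v starts -47 m/s; Δx = -47·4 + ½·9·4² = -116 m; v ends -11 m/s.
x(14) = -8 + Σ Δx = -412 m.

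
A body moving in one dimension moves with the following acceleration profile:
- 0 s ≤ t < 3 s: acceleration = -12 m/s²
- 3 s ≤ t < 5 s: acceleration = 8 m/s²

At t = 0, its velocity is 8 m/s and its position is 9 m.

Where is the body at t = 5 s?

-61 m

On each constant-a segment, Δv = aΔt and Δx = v₀Δt + ½aΔt²; chain segment to segment.
0–3 s: v starts 8 m/s; Δx = 8·3 + ½·-12·3² = -30 m; v ends -28 m/s.
3–5 s: v starts -28 m/s; Δx = -28·2 + ½·8·2² = -40 m; v ends -12 m/s.
x(5) = 9 + Σ Δx = -61 m.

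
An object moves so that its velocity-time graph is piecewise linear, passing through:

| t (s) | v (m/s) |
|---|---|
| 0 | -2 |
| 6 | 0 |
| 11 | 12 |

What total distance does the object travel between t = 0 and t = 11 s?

Distance (not displacement) is the total path length: add the absolute areas under v-t.
0–6 s: |½(-2 + 0)(6)| = 6 m
6–11 s: |½(0 + 12)(5)| = 30 m
Total distance = 36 m

36 m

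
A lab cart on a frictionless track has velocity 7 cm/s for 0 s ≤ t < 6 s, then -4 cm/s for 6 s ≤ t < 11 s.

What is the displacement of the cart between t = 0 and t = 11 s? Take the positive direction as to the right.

22 cm

Displacement is the signed area under the v-t curve.
0–6 s: 7 × 6 = 42 cm
6–11 s: -4 × 5 = -20 cm
Net displacement = 22 cm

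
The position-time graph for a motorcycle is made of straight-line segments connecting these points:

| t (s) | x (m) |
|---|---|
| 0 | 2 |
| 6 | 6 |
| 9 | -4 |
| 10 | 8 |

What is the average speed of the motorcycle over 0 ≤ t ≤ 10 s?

Average speed = (total path length)/(elapsed time); on a piecewise-linear x-t graph the path length is Σ|Δx|.
0–6 s: |Δx| = |6 − 2| = 4 m
6–9 s: |Δx| = |-4 − 6| = 10 m
9–10 s: |Δx| = |8 − -4| = 12 m
Total path = 26 m; average speed = 26/10 = 2.6 m/s.

2.6 m/s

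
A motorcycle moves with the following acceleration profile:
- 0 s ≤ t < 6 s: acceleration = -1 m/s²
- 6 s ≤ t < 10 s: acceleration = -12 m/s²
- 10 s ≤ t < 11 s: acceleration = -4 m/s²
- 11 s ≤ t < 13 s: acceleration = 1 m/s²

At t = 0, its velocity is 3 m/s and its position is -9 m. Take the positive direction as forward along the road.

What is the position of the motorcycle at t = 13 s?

On each constant-a segment, Δv = aΔt and Δx = v₀Δt + ½aΔt²; chain segment to segment.
0–6 s: v starts 3 m/s; Δx = 3·6 + ½·-1·6² = 0 m; v ends -3 m/s.
6–10 s: v starts -3 m/s; Δx = -3·4 + ½·-12·4² = -108 m; v ends -51 m/s.
10–11 s: v starts -51 m/s; Δx = -51·1 + ½·-4·1² = -53 m; v ends -55 m/s.
11–13 s: v starts -55 m/s; Δx = -55·2 + ½·1·2² = -108 m; v ends -53 m/s.
x(13) = -9 + Σ Δx = -278 m.

-278 m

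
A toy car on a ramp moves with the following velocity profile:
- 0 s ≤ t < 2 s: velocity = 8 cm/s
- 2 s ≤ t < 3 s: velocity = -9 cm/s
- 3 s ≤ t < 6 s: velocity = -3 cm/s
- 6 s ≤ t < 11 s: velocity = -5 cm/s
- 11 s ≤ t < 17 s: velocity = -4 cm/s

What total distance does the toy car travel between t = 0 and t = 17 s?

Distance (not displacement) is the total path length: add the absolute areas under v-t.
0–2 s: |8| × 2 = 16 cm
2–3 s: |-9| × 1 = 9 cm
3–6 s: |-3| × 3 = 9 cm
6–11 s: |-5| × 5 = 25 cm
11–17 s: |-4| × 6 = 24 cm
Total distance = 83 cm

83 cm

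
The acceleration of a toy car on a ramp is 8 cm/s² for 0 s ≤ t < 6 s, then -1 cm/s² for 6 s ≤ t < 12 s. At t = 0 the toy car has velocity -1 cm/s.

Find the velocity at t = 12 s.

41 cm/s

Δv equals the area under the a-t graph; then v = v₀ + Δv.
0–6 s: 8 × 6 = 48 cm/s
6–12 s: -1 × 6 = -6 cm/s
Δv = 42 cm/s, so v(12) = -1 + (42) = 41 cm/s.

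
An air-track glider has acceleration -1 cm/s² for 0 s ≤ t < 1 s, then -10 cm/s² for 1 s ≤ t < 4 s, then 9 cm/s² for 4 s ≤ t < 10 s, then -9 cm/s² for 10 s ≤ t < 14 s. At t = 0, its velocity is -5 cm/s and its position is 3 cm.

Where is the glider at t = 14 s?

-119.5 cm

On each constant-a segment, Δv = aΔt and Δx = v₀Δt + ½aΔt²; chain segment to segment.
0–1 s: v starts -5 cm/s; Δx = -5·1 + ½·-1·1² = -5.5 cm; v ends -6 cm/s.
1–4 s: v starts -6 cm/s; Δx = -6·3 + ½·-10·3² = -63 cm; v ends -36 cm/s.
4–10 s: v starts -36 cm/s; Δx = -36·6 + ½·9·6² = -54 cm; v ends 18 cm/s.
10–14 s: v starts 18 cm/s; Δx = 18·4 + ½·-9·4² = 0 cm; v ends -18 cm/s.
x(14) = 3 + Σ Δx = -119.5 cm.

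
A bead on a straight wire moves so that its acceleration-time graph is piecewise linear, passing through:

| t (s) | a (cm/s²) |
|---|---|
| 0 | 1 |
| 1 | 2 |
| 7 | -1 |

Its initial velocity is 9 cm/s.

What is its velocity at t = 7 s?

Δv equals the area under the a-t graph; then v = v₀ + Δv.
0–1 s: ½(1 + 2)(1) = 1.5 cm/s
1–7 s: ½(2 + -1)(6) = 3 cm/s
Δv = 4.5 cm/s, so v(7) = 9 + (4.5) = 13.5 cm/s.

13.5 cm/s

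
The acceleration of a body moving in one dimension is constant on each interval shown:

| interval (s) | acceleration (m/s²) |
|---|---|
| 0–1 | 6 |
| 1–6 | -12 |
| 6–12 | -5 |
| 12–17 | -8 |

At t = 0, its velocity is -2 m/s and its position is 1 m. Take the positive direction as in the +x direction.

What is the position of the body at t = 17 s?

On each constant-a segment, Δv = aΔt and Δx = v₀Δt + ½aΔt²; chain segment to segment.
0–1 s: v starts -2 m/s; Δx = -2·1 + ½·6·1² = 1 m; v ends 4 m/s.
1–6 s: v starts 4 m/s; Δx = 4·5 + ½·-12·5² = -130 m; v ends -56 m/s.
6–12 s: v starts -56 m/s; Δx = -56·6 + ½·-5·6² = -426 m; v ends -86 m/s.
12–17 s: v starts -86 m/s; Δx = -86·5 + ½·-8·5² = -530 m; v ends -126 m/s.
x(17) = 1 + Σ Δx = -1084 m.

-1084 m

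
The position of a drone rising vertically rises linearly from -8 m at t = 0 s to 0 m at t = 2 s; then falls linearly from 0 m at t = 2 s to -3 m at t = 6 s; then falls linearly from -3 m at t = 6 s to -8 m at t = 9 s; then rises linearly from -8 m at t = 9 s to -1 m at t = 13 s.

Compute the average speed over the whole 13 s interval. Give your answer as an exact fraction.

23/13 m/s

Average speed = (total path length)/(elapsed time); on a piecewise-linear x-t graph the path length is Σ|Δx|.
0–2 s: |Δx| = |0 − -8| = 8 m
2–6 s: |Δx| = |-3 − 0| = 3 m
6–9 s: |Δx| = |-8 − -3| = 5 m
9–13 s: |Δx| = |-1 − -8| = 7 m
Total path = 23 m; average speed = 23/13 = 23/13 m/s.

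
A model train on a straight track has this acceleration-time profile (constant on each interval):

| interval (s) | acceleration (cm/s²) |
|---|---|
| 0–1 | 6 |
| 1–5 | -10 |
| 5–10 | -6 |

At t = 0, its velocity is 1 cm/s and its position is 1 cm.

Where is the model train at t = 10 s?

-287 cm

On each constant-a segment, Δv = aΔt and Δx = v₀Δt + ½aΔt²; chain segment to segment.
0–1 s: v starts 1 cm/s; Δx = 1·1 + ½·6·1² = 4 cm; v ends 7 cm/s.
1–5 s: v starts 7 cm/s; Δx = 7·4 + ½·-10·4² = -52 cm; v ends -33 cm/s.
5–10 s: v starts -33 cm/s; Δx = -33·5 + ½·-6·5² = -240 cm; v ends -63 cm/s.
x(10) = 1 + Σ Δx = -287 cm.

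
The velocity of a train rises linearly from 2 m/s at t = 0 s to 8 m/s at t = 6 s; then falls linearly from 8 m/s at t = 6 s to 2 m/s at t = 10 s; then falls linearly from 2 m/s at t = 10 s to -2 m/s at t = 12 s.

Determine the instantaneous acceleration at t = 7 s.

-1.5 m/s²

Acceleration is the slope of the v-t graph on 6–10 s: (2 − 8)/(10 − 6) = -1.5 m/s².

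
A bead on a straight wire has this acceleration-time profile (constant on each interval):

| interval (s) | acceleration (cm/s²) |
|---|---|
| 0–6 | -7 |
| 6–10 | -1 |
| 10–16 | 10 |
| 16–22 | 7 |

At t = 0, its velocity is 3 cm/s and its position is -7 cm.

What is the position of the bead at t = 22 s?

On each constant-a segment, Δv = aΔt and Δx = v₀Δt + ½aΔt²; chain segment to segment.
0–6 s: v starts 3 cm/s; Δx = 3·6 + ½·-7·6² = -108 cm; v ends -39 cm/s.
6–10 s: v starts -39 cm/s; Δx = -39·4 + ½·-1·4² = -164 cm; v ends -43 cm/s.
10–16 s: v starts -43 cm/s; Δx = -43·6 + ½·10·6² = -78 cm; v ends 17 cm/s.
16–22 s: v starts 17 cm/s; Δx = 17·6 + ½·7·6² = 228 cm; v ends 59 cm/s.
x(22) = -7 + Σ Δx = -129 cm.

-129 cm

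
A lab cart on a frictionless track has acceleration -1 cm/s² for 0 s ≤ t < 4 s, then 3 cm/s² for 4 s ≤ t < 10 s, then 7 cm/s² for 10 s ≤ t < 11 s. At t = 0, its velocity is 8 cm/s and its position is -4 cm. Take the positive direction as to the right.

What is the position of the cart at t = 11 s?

On each constant-a segment, Δv = aΔt and Δx = v₀Δt + ½aΔt²; chain segment to segment.
0–4 s: v starts 8 cm/s; Δx = 8·4 + ½·-1·4² = 24 cm; v ends 4 cm/s.
4–10 s: v starts 4 cm/s; Δx = 4·6 + ½·3·6² = 78 cm; v ends 22 cm/s.
10–11 s: v starts 22 cm/s; Δx = 22·1 + ½·7·1² = 25.5 cm; v ends 29 cm/s.
x(11) = -4 + Σ Δx = 123.5 cm.

123.5 cm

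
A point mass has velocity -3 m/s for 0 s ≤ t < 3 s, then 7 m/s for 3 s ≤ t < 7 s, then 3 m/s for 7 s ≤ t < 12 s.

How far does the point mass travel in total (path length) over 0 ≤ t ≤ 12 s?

Total distance travelled is ∫|v| dt — sum the magnitudes of each area piece.
0–3 s: |-3| × 3 = 9 m
3–7 s: |7| × 4 = 28 m
7–12 s: |3| × 5 = 15 m
Total distance = 52 m

52 m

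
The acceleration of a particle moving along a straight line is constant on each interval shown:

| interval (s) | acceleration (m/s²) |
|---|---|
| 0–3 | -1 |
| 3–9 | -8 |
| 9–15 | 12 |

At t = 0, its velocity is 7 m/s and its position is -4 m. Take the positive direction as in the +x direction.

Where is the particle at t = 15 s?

On each constant-a segment, Δv = aΔt and Δx = v₀Δt + ½aΔt²; chain segment to segment.
0–3 s: v starts 7 m/s; Δx = 7·3 + ½·-1·3² = 16.5 m; v ends 4 m/s.
3–9 s: v starts 4 m/s; Δx = 4·6 + ½·-8·6² = -120 m; v ends -44 m/s.
9–15 s: v starts -44 m/s; Δx = -44·6 + ½·12·6² = -48 m; v ends 28 m/s.
x(15) = -4 + Σ Δx = -155.5 m.

-155.5 m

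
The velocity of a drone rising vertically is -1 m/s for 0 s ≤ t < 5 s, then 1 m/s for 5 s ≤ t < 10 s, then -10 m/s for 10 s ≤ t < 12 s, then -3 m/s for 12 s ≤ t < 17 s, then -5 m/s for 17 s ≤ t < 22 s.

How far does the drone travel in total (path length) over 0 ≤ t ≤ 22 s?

70 m

Distance (not displacement) is the total path length: add the absolute areas under v-t.
0–5 s: |-1| × 5 = 5 m
5–10 s: |1| × 5 = 5 m
10–12 s: |-10| × 2 = 20 m
12–17 s: |-3| × 5 = 15 m
17–22 s: |-5| × 5 = 25 m
Total distance = 70 m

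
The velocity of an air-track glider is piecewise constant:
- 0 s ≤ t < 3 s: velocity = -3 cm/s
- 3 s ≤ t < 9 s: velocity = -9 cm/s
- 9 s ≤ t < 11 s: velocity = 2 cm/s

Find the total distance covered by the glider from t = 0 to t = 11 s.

67 cm

Total distance travelled is ∫|v| dt — sum the magnitudes of each area piece.
0–3 s: |-3| × 3 = 9 cm
3–9 s: |-9| × 6 = 54 cm
9–11 s: |2| × 2 = 4 cm
Total distance = 67 cm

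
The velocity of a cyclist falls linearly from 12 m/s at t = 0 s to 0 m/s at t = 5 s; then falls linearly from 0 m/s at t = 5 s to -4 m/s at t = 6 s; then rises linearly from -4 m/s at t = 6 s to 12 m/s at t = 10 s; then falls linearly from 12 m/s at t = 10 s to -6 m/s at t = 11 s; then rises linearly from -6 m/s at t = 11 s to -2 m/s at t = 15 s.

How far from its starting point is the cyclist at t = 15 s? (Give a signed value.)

Net displacement equals the area under the velocity-time graph (areas below the axis count negative).
0–5 s: ½(12 + 0)(5) = 30 m
5–6 s: ½(0 + -4)(1) = -2 m
6–10 s: ½(-4 + 12)(4) = 16 m
10–11 s: ½(12 + -6)(1) = 3 m
11–15 s: ½(-6 + -2)(4) = -16 m
Net displacement = 31 m

31 m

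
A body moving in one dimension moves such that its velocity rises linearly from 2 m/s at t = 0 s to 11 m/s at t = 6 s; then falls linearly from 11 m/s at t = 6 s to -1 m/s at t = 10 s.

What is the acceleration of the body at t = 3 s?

Acceleration is the slope of the v-t graph on 0–6 s: (11 − 2)/(6 − 0) = 1.5 m/s².

1.5 m/s²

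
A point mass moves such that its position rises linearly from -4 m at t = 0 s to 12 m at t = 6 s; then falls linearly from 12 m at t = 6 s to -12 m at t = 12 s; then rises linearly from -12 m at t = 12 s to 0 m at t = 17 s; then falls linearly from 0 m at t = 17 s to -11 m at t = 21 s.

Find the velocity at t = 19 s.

Velocity is the slope of the x-t graph on 17–21 s: (-11 − 0)/(21 − 17) = -2.75 m/s.

-2.75 m/s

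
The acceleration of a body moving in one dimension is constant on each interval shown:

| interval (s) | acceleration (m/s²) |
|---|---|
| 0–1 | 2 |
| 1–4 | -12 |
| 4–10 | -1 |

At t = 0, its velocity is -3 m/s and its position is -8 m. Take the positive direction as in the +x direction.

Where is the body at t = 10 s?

-307 m

On each constant-a segment, Δv = aΔt and Δx = v₀Δt + ½aΔt²; chain segment to segment.
0–1 s: v starts -3 m/s; Δx = -3·1 + ½·2·1² = -2 m; v ends -1 m/s.
1–4 s: v starts -1 m/s; Δx = -1·3 + ½·-12·3² = -57 m; v ends -37 m/s.
4–10 s: v starts -37 m/s; Δx = -37·6 + ½·-1·6² = -240 m; v ends -43 m/s.
x(10) = -8 + Σ Δx = -307 m.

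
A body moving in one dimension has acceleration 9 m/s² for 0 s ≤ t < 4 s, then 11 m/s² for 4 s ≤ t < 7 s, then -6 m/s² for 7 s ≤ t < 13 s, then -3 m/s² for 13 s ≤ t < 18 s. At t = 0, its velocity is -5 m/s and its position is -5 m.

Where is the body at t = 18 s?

On each constant-a segment, Δv = aΔt and Δx = v₀Δt + ½aΔt²; chain segment to segment.
0–4 s: v starts -5 m/s; Δx = -5·4 + ½·9·4² = 52 m; v ends 31 m/s.
4–7 s: v starts 31 m/s; Δx = 31·3 + ½·11·3² = 142.5 m; v ends 64 m/s.
7–13 s: v starts 64 m/s; Δx = 64·6 + ½·-6·6² = 276 m; v ends 28 m/s.
13–18 s: v starts 28 m/s; Δx = 28·5 + ½·-3·5² = 102.5 m; v ends 13 m/s.
x(18) = -5 + Σ Δx = 568 m.

568 m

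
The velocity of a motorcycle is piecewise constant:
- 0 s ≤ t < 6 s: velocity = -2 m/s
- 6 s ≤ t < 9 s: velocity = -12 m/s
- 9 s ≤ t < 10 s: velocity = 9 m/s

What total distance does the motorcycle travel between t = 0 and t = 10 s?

Distance (not displacement) is the total path length: add the absolute areas under v-t.
0–6 s: |-2| × 6 = 12 m
6–9 s: |-12| × 3 = 36 m
9–10 s: |9| × 1 = 9 m
Total distance = 57 m

57 m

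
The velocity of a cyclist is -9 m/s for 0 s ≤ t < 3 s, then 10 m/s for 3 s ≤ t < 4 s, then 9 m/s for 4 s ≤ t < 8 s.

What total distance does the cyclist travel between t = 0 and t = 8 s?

Distance (not displacement) is the total path length: add the absolute areas under v-t.
0–3 s: |-9| × 3 = 27 m
3–4 s: |10| × 1 = 10 m
4–8 s: |9| × 4 = 36 m
Total distance = 73 m

73 m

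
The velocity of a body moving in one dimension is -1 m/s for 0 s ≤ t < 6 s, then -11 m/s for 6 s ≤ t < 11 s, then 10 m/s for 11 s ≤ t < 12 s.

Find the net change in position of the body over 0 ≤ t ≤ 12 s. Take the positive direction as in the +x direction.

Net displacement equals the area under the velocity-time graph (areas below the axis count negative).
0–6 s: -1 × 6 = -6 m
6–11 s: -11 × 5 = -55 m
11–12 s: 10 × 1 = 10 m
Net displacement = -51 m

-51 m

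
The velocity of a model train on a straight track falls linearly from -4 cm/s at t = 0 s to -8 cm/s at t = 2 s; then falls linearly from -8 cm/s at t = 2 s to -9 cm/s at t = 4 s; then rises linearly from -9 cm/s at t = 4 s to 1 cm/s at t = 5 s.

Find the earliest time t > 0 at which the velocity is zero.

v changes sign on 4–5 s (from -9 to 1); the graph is linear there, so v = 0 at t = 4 + (9)·(5 − 4)/(1 − -9) = 4.9 s.

t = 4.9 s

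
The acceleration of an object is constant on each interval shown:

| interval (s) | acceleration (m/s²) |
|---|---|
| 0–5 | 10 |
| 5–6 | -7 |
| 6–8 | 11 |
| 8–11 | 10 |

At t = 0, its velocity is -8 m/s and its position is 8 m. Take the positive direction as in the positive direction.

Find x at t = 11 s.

On each constant-a segment, Δv = aΔt and Δx = v₀Δt + ½aΔt²; chain segment to segment.
0–5 s: v starts -8 m/s; Δx = -8·5 + ½·10·5² = 85 m; v ends 42 m/s.
5–6 s: v starts 42 m/s; Δx = 42·1 + ½·-7·1² = 38.5 m; v ends 35 m/s.
6–8 s: v starts 35 m/s; Δx = 35·2 + ½·11·2² = 92 m; v ends 57 m/s.
8–11 s: v starts 57 m/s; Δx = 57·3 + ½·10·3² = 216 m; v ends 87 m/s.
x(11) = 8 + Σ Δx = 439.5 m.

439.5 m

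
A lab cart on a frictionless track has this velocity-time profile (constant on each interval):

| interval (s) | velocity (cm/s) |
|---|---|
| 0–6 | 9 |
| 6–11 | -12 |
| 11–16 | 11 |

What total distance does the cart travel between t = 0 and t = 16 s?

Total distance travelled is ∫|v| dt — sum the magnitudes of each area piece.
0–6 s: |9| × 6 = 54 cm
6–11 s: |-12| × 5 = 60 cm
11–16 s: |11| × 5 = 55 cm
Total distance = 169 cm

169 cm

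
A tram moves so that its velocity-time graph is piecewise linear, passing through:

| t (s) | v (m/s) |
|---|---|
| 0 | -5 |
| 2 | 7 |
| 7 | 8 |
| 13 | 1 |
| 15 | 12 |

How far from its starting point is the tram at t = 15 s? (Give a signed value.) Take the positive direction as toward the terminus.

Net displacement equals the area under the velocity-time graph (areas below the axis count negative).
0–2 s: ½(-5 + 7)(2) = 2 m
2–7 s: ½(7 + 8)(5) = 37.5 m
7–13 s: ½(8 + 1)(6) = 27 m
13–15 s: ½(1 + 12)(2) = 13 m
Net displacement = 79.5 m

79.5 m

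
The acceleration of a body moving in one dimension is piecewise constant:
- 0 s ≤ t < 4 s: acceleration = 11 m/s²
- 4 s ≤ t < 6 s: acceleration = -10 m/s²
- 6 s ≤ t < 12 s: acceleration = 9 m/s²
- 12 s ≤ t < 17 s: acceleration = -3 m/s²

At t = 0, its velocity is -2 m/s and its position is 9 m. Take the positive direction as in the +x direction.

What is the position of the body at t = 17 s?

On each constant-a segment, Δv = aΔt and Δx = v₀Δt + ½aΔt²; chain segment to segment.
0–4 s: v starts -2 m/s; Δx = -2·4 + ½·11·4² = 80 m; v ends 42 m/s.
4–6 s: v starts 42 m/s; Δx = 42·2 + ½·-10·2² = 64 m; v ends 22 m/s.
6–12 s: v starts 22 m/s; Δx = 22·6 + ½·9·6² = 294 m; v ends 76 m/s.
12–17 s: v starts 76 m/s; Δx = 76·5 + ½·-3·5² = 342.5 m; v ends 61 m/s.
x(17) = 9 + Σ Δx = 789.5 m.

789.5 m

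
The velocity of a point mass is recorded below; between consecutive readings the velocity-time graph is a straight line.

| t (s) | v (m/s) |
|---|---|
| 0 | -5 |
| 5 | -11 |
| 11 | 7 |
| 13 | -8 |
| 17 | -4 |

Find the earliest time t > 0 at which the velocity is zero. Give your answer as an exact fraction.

v changes sign on 5–11 s (from -11 to 7); the graph is linear there, so v = 0 at t = 5 + (11)·(11 − 5)/(7 − -11) = 26/3 s.

t = 26/3 s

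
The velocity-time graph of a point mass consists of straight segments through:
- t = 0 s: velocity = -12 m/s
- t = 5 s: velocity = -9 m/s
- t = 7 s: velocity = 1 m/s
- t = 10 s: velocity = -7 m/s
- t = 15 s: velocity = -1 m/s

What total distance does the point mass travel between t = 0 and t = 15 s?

90.075 m

Total distance travelled is ∫|v| dt — sum the magnitudes of each area piece.
0–5 s: |½(-12 + -9)(5)| = 52.5 m
5–7 s: v = 0 at t = 6.8 s; triangle areas 8.1 + 0.1 = 8.2 m
7–10 s: v = 0 at t = 7.375 s; triangle areas 0.1875 + 9.1875 = 9.375 m
10–15 s: |½(-7 + -1)(5)| = 20 m
Total distance = 90.075 m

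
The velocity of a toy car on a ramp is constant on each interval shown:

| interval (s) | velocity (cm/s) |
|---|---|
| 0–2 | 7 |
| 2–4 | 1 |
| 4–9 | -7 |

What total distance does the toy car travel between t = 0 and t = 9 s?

51 cm

Total distance travelled is ∫|v| dt — sum the magnitudes of each area piece.
0–2 s: |7| × 2 = 14 cm
2–4 s: |1| × 2 = 2 cm
4–9 s: |-7| × 5 = 35 cm
Total distance = 51 cm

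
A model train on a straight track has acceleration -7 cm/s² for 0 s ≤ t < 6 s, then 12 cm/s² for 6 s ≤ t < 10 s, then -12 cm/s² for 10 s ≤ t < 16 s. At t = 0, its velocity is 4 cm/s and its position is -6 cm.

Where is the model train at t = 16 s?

-320 cm

On each constant-a segment, Δv = aΔt and Δx = v₀Δt + ½aΔt²; chain segment to segment.
0–6 s: v starts 4 cm/s; Δx = 4·6 + ½·-7·6² = -102 cm; v ends -38 cm/s.
6–10 s: v starts -38 cm/s; Δx = -38·4 + ½·12·4² = -56 cm; v ends 10 cm/s.
10–16 s: v starts 10 cm/s; Δx = 10·6 + ½·-12·6² = -156 cm; v ends -62 cm/s.
x(16) = -6 + Σ Δx = -320 cm.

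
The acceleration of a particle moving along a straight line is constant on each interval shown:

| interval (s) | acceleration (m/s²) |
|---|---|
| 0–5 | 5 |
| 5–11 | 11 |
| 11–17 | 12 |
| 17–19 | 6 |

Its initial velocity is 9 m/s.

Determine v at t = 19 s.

Δv equals the area under the a-t graph; then v = v₀ + Δv.
0–5 s: 5 × 5 = 25 m/s
5–11 s: 11 × 6 = 66 m/s
11–17 s: 12 × 6 = 72 m/s
17–19 s: 6 × 2 = 12 m/s
Δv = 175 m/s, so v(19) = 9 + (175) = 184 m/s.

184 m/s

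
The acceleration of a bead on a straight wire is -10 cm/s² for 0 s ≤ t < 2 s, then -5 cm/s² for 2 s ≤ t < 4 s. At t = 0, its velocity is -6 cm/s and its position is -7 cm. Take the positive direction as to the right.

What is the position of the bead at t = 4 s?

-101 cm

On each constant-a segment, Δv = aΔt and Δx = v₀Δt + ½aΔt²; chain segment to segment.
0–2 s: v starts -6 cm/s; Δx = -6·2 + ½·-10·2² = -32 cm; v ends -26 cm/s.
2–4 s: v starts -26 cm/s; Δx = -26·2 + ½·-5·2² = -62 cm; v ends -36 cm/s.
x(4) = -7 + Σ Δx = -101 cm.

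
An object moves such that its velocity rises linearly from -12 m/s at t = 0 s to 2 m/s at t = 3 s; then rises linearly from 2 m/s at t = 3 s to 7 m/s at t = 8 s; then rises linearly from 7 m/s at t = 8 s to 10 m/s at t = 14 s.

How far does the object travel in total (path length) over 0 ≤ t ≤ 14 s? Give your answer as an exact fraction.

1251/14 m

Distance (not displacement) is the total path length: add the absolute areas under v-t.
0–3 s: v = 0 at t = 18/7 s; triangle areas 108/7 + 3/7 = 111/7 m
3–8 s: |½(2 + 7)(5)| = 22.5 m
8–14 s: |½(7 + 10)(6)| = 51 m
Total distance = 1251/14 m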